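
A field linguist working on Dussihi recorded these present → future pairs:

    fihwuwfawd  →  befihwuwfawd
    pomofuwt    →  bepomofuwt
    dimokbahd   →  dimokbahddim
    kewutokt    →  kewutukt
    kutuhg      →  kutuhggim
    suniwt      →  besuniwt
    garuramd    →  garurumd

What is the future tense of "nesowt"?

dimokbahd and fihwuwfawd both end in -d yet inflect differently (dimokbahddim, befihwuwfawd), so the final letter is not what conditions the rule; the second-to-last letter is.
"nesowt" has second-to-last letter 'w'. The stems whose second-to-last letter is 'w' (pomofuwt → bepomofuwt, fihwuwfawd → befihwuwfawd, suniwt → besuniwt) add the prefix be-.
So nesowt → benesowt.

benesowt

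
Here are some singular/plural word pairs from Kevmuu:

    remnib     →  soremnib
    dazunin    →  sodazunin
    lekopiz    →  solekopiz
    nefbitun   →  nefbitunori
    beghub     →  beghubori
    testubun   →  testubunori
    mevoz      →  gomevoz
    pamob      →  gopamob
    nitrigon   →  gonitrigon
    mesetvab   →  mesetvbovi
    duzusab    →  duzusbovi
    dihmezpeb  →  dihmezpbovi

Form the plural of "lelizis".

solelizis

dazunin and nefbitun both end in -n yet inflect differently (sodazunin, nefbitunori), so the final letter is not what conditions the rule; the last vowel is.
"lelizis" has last vowel 'i'. The stems whose last vowel is 'i' (remnib → soremnib, dazunin → sodazunin, lekopiz → solekopiz) add the prefix so-.
The other patterns: stems whose last vowel is 'u' add -ori; stems whose last vowel is 'o' add the prefix go-; stems whose last vowel is 'a' or 'e' delete the last vowel and add -ovi.
So lelizis → solelizis.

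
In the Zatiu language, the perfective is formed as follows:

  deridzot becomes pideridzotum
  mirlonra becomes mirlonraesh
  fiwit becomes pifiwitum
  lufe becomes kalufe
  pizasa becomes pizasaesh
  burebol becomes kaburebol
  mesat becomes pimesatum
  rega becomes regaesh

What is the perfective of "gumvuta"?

"gumvuta" ends in -a. The stems ending in -a (pizasa → pizasaesh, mirlonra → mirlonraesh, rega → regaesh) add -esh.
The other patterns: stems ending in -t add pi- … -um around the stem; stems ending in -e or -l add the prefix ka-.
So gumvuta → gumvutaesh.

gumvutaesh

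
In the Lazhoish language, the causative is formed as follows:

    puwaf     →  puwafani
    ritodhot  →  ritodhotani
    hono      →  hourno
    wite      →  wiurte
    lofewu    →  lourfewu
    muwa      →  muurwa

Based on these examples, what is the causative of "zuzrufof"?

zuzrufofani

ritodhot and hono both have last vowel 'o' yet inflect differently (ritodhotani, hourno), so the last vowel is not what conditions the rule; whether the stem ends in a vowel or a consonant is.
"zuzrufof" ends in a consonant. The stems ending in a consonant (puwaf → puwafani, ritodhot → ritodhotani) add -ani.
The other pattern: stems ending in a vowel insert -ur- after the first vowel.
So zuzrufof → zuzrufofani.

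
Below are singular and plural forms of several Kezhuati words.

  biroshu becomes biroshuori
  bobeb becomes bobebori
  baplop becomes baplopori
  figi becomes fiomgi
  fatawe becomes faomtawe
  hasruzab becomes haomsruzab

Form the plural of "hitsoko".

hiomtsoko

bobeb and hasruzab both end in -b yet inflect differently (bobebori, haomsruzab), so the final letter is not what conditions the rule; the first letter is.
"hitsoko" begins with h-. The one such stem in the data (hasruzab → haomsruzab) inserts -om- after the first vowel (as do figi, fatawe), so the same rule applies.
So hitsoko → hiomtsoko.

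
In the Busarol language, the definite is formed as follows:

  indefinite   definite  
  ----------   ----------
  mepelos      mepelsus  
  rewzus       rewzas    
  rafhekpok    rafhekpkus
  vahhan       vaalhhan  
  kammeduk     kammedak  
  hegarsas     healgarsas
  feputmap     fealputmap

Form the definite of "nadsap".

naaldsap

hegarsas and mepelos both end in -s yet inflect differently (healgarsas, mepelsus), so the final letter is not what conditions the rule; the last vowel is.
"nadsap" has last vowel 'a'. The stems whose last vowel is 'a' (feputmap → fealputmap, hegarsas → healgarsas, vahhan → vaalhhan) insert -al- after the first vowel.
So nadsap → naaldsap.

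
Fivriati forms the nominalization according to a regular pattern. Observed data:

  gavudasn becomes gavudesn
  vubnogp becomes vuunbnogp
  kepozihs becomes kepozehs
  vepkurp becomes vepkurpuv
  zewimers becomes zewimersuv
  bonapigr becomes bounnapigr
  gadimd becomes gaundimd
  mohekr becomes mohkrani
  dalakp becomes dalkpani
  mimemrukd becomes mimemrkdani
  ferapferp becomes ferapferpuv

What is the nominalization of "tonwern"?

tonwernuv

vepkurp and dalakp both end in -p yet inflect differently (vepkurpuv, dalkpani), so the final letter is not what conditions the rule; the second-to-last letter is.
"tonwern" has second-to-last letter 'r'. The stems whose second-to-last letter is 'r' (zewimers → zewimersuv, vepkurp → vepkurpuv, ferapferp → ferapferpuv) add -uv.
The other patterns: stems whose second-to-last letter is 'k' delete the last vowel and add -ani; stems whose second-to-last letter is 'h' or 's' change the last vowel to 'e'; stems whose second-to-last letter is 'g' or 'm' insert -un- after the first vowel.
So tonwern → tonwernuv.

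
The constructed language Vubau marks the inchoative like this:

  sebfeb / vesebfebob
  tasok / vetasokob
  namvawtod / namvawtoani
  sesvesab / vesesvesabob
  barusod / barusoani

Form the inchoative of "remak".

veremakob

namvawtod and tasok both have last vowel 'o' yet inflect differently (namvawtoani, vetasokob), so the last vowel is not what conditions the rule; the final letter is.
"remak" ends in -k. The one such stem in the data (tasok → vetasokob) adds ve- … -ob around the stem, so the same rule applies.
So remak → veremakob.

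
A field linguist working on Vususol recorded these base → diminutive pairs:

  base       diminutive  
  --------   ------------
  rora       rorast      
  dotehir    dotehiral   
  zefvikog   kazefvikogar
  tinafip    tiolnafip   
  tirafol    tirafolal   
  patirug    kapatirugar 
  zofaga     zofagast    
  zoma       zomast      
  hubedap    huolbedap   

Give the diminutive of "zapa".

zapast

hubedap and rora both have last vowel 'a' yet inflect differently (huolbedap, rorast), so the last vowel is not what conditions the rule; the final letter is.
"zapa" ends in -a. The stems ending in -a (rora → rorast, zoma → zomast, zofaga → zofagast) drop the final letter and add -ast.
The other patterns: stems ending in -g add ka- … -ar around the stem; stems ending in -p insert -ol- after the first vowel; stems ending in -l or -r add -al.
So zapa → zapast.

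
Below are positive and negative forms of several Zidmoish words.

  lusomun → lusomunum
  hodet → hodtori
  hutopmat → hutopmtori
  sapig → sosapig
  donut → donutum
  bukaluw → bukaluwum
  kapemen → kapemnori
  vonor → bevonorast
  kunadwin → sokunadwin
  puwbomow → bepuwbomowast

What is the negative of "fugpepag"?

fugpepgori

kunadwin and kapemen both end in -n yet inflect differently (sokunadwin, kapemnori), so the final letter is not what conditions the rule; the last vowel is.
"fugpepag" has last vowel 'a'. The one such stem in the data (hutopmat → hutopmtori) deletes the last vowel and adds -ori (as do hodet, kapemen), so the same rule applies.
So fugpepag → fugpepgori.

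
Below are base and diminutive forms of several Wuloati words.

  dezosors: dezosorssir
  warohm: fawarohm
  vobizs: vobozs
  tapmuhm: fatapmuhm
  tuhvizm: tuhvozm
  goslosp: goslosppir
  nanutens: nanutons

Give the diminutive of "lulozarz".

tuhvizm and warohm both end in -m yet inflect differently (tuhvozm, fawarohm), so the final letter is not what conditions the rule; the second-to-last letter is.
"lulozarz" has second-to-last letter 'r'. The one such stem in the data (dezosors → dezosorssir) doubles the final consonant and adds -ir (as does goslosp), so the same rule applies.
The other patterns: stems whose second-to-last letter is 'n' or 'z' change the last vowel to 'o'; stems whose second-to-last letter is 'h' add the prefix fa-.
So lulozarz → lulozarzzir.

lulozarzzir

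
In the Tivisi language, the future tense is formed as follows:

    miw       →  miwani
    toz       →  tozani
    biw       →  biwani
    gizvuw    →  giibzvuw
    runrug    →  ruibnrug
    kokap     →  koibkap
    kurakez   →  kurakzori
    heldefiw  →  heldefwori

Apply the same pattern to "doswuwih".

miw and gizvuw both end in -w yet inflect differently (miwani, giibzvuw), so the final letter is not what conditions the rule; the number of vowels is.
"doswuwih" has 3 vowels. The stems with 3 vowels (kurakez → kurakzori, heldefiw → heldefwori) delete the last vowel and add -ori.
The other patterns: stems with 1 vowel add -ani; stems with 2 vowels insert -ib- after the first vowel.
So doswuwih → doswuwhori.

doswuwhori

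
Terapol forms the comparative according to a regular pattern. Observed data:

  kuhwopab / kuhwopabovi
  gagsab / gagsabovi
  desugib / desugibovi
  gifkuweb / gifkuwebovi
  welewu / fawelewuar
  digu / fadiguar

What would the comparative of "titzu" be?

desugib and digu both begin with d- yet inflect differently (desugibovi, fadiguar), so the first letter is not what conditions the rule; the final letter is.
"titzu" ends in -u. The stems ending in -u (welewu → fawelewuar, digu → fadiguar) add fa- … -ar around the stem.
The other pattern: stems ending in -b add -ovi.
So titzu → fatitzuar.

fatitzuar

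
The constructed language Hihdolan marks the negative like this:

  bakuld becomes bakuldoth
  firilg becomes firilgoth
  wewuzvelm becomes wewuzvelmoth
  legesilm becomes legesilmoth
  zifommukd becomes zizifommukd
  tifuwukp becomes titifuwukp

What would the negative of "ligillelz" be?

"ligillelz" has second-to-last letter 'l'. The stems whose second-to-last letter is 'l' (bakuld → bakuldoth, firilg → firilgoth, wewuzvelm → wewuzvelmoth) add -oth.
So ligillelz → ligillelzoth.

ligillelzoth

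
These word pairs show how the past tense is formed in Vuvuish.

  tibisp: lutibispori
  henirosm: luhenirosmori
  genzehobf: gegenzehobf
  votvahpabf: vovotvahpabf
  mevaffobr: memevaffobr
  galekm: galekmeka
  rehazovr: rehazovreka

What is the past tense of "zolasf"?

"zolasf" has second-to-last letter 's'. The stems whose second-to-last letter is 's' (tibisp → lutibispori, henirosm → luhenirosmori) add lu- … -ori around the stem.
So zolasf → luzolasfori.

luzolasfori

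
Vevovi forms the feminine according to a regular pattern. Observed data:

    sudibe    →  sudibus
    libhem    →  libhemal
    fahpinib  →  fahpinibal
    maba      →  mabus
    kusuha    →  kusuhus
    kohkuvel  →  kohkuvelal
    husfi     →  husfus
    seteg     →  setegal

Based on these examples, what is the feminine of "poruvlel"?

sudibe and libhem both have last vowel 'e' yet inflect differently (sudibus, libhemal), so the last vowel is not what conditions the rule; whether the stem ends in a vowel or a consonant is.
"poruvlel" ends in a consonant. The stems ending in a consonant (libhem → libhemal, fahpinib → fahpinibal, kohkuvel → kohkuvelal) add -al.
So poruvlel → poruvlelal.

poruvlelal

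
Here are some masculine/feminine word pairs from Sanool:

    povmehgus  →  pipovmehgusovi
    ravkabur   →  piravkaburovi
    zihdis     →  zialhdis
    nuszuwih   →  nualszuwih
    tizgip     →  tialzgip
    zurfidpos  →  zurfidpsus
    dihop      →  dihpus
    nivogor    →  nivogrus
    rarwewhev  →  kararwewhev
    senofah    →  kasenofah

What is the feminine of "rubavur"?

pirubavurovi

povmehgus and zihdis both end in -s yet inflect differently (pipovmehgusovi, zialhdis), so the final letter is not what conditions the rule; the last vowel is.
"rubavur" has last vowel 'u'. The stems whose last vowel is 'u' (povmehgus → pipovmehgusovi, ravkabur → piravkaburovi) add pi- … -ovi around the stem.
The other patterns: stems whose last vowel is 'i' insert -al- after the first vowel; stems whose last vowel is 'o' delete the last vowel and add -us; stems whose last vowel is 'a' or 'e' add the prefix ka-.
So rubavur → pirubavurovi.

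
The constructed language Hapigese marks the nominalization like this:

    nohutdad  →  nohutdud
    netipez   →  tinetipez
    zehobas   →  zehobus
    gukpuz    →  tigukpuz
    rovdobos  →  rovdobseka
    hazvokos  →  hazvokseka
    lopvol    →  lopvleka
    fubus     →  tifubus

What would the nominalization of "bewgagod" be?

bewgagdeka

"bewgagod" has last vowel 'o'. The stems whose last vowel is 'o' (lopvol → lopvleka, rovdobos → rovdobseka, hazvokos → hazvokseka) delete the last vowel and add -eka.
So bewgagod → bewgagdeka.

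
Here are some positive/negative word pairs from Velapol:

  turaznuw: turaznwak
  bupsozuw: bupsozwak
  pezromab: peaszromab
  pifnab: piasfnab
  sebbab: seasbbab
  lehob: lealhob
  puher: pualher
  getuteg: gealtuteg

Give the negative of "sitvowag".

siastvowag

pezromab and lehob both end in -b yet inflect differently (peaszromab, lealhob), so the final letter is not what conditions the rule; the last vowel is.
"sitvowag" has last vowel 'a'. The stems whose last vowel is 'a' (pezromab → peaszromab, pifnab → piasfnab, sebbab → seasbbab) insert -as- after the first vowel.
The other patterns: stems whose last vowel is 'u' delete the last vowel and add -ak; stems whose last vowel is 'e' or 'o' insert -al- after the first vowel.
So sitvowag → siastvowag.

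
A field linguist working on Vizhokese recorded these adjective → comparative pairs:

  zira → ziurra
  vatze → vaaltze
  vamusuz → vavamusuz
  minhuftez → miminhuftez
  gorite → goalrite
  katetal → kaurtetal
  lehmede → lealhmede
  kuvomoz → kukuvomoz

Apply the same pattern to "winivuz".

"winivuz" ends in -z. The stems ending in -z (minhuftez → miminhuftez, kuvomoz → kukuvomoz, vamusuz → vavamusuz) repeat the first consonant+vowel as a prefix.
So winivuz → wiwinivuz.

wiwinivuz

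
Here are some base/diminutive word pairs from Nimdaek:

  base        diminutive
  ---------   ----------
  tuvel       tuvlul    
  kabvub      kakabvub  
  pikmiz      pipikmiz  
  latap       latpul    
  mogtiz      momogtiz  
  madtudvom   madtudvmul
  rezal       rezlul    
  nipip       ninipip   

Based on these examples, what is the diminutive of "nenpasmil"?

nenenpasmil

nipip and latap both end in -p yet inflect differently (ninipip, latpul), so the final letter is not what conditions the rule; the last vowel is.
"nenpasmil" has last vowel 'i'. The stems whose last vowel is 'i' (nipip → ninipip, mogtiz → momogtiz, pikmiz → pipikmiz) repeat the first consonant+vowel as a prefix.
So nenpasmil → nenenpasmil.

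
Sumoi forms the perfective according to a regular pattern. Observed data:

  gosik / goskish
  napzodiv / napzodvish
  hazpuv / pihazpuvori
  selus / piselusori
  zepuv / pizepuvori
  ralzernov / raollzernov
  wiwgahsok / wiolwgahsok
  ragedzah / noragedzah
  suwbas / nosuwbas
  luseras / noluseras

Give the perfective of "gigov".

napzodiv and hazpuv both end in -v yet inflect differently (napzodvish, pihazpuvori), so the final letter is not what conditions the rule; the last vowel is.
"gigov" has last vowel 'o'. The stems whose last vowel is 'o' (ralzernov → raollzernov, wiwgahsok → wiolwgahsok) insert -ol- after the first vowel.
The other patterns: stems whose last vowel is 'i' delete the last vowel and add -ish; stems whose last vowel is 'u' add pi- … -ori around the stem; stems whose last vowel is 'a' add the prefix no-.
So gigov → giolgov.

giolgov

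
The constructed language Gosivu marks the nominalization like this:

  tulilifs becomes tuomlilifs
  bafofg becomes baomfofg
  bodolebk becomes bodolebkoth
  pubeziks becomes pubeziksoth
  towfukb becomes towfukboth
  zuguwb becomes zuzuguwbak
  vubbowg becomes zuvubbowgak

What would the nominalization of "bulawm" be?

"bulawm" has second-to-last letter 'w'. The stems whose second-to-last letter is 'w' (zuguwb → zuzuguwbak, vubbowg → zuvubbowgak) add zu- … -ak around the stem.
The other patterns: stems whose second-to-last letter is 'f' insert -om- after the first vowel; stems whose second-to-last letter is 'b' or 'k' add -oth.
So bulawm → zubulawmak.

zubulawmak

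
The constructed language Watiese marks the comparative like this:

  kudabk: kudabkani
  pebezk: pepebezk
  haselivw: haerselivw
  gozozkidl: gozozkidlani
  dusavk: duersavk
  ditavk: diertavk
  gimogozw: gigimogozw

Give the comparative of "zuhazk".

haselivw and gimogozw both end in -w yet inflect differently (haerselivw, gigimogozw), so the final letter is not what conditions the rule; the second-to-last letter is.
"zuhazk" has second-to-last letter 'z'. The stems whose second-to-last letter is 'z' (gimogozw → gigimogozw, pebezk → pepebezk) repeat the first consonant+vowel as a prefix.
So zuhazk → zuzuhazk.

zuzuhazk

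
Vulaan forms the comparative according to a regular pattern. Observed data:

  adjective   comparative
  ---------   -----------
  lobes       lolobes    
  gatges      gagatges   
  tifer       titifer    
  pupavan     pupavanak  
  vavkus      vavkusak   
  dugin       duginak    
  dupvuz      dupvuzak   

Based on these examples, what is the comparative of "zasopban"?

zasopbanak

"zasopban" has last vowel 'a'. The one such stem in the data (pupavan → pupavanak) adds -ak, so the same rule applies.
The other pattern: stems whose last vowel is 'e' repeat the first consonant+vowel as a prefix.
So zasopban → zasopbanak.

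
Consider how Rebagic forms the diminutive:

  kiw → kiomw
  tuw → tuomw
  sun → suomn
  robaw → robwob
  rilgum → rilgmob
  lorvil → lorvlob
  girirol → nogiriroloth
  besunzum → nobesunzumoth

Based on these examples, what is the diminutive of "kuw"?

kiw and robaw both end in -w yet inflect differently (kiomw, robwob), so the final letter is not what conditions the rule; the number of vowels is.
"kuw" has 1 vowel. The stems with 1 vowel (kiw → kiomw, tuw → tuomw, sun → suomn) insert -om- after the first vowel.
The other patterns: stems with 2 vowels delete the last vowel and add -ob; stems with 3 vowels add no- … -oth around the stem.
So kuw → kuomw.

kuomw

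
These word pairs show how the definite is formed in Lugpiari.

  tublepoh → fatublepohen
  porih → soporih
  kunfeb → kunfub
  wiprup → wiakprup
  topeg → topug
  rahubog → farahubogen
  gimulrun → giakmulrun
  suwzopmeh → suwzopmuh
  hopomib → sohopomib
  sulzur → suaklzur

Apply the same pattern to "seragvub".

seakragvub

"seragvub" has last vowel 'u'. The stems whose last vowel is 'u' (sulzur → suaklzur, wiprup → wiakprup, gimulrun → giakmulrun) insert -ak- after the first vowel.
So seragvub → seakragvub.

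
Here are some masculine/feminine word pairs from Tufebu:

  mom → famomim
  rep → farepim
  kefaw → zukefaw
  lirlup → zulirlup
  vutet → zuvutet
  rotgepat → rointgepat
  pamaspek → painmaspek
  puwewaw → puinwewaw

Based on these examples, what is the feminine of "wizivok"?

wiinzivok

rep and lirlup both end in -p yet inflect differently (farepim, zulirlup), so the final letter is not what conditions the rule; the number of vowels is.
"wizivok" has 3 vowels. The stems with 3 vowels (rotgepat → rointgepat, pamaspek → painmaspek, puwewaw → puinwewaw) insert -in- after the first vowel.
So wizivok → wiinzivok.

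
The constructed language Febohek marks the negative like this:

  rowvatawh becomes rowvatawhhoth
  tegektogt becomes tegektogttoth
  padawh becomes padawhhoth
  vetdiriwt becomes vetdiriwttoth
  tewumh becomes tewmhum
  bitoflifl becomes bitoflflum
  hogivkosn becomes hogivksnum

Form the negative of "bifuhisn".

rowvatawh and tewumh both end in -h yet inflect differently (rowvatawhhoth, tewmhum), so the final letter is not what conditions the rule; the second-to-last letter is.
"bifuhisn" has second-to-last letter 's'. The one such stem in the data (hogivkosn → hogivksnum) deletes the last vowel and adds -um (as do tewumh, bitoflifl), so the same rule applies.
The other pattern: stems whose second-to-last letter is 'g' or 'w' double the final consonant and add -oth.
So bifuhisn → bifuhsnum.

bifuhsnum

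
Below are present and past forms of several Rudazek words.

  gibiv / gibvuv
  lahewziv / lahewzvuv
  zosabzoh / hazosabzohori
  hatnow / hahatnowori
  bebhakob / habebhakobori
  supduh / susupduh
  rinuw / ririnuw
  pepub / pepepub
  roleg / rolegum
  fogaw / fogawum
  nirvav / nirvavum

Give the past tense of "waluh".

wawaluh

zosabzoh and supduh both end in -h yet inflect differently (hazosabzohori, susupduh), so the final letter is not what conditions the rule; the last vowel is.
"waluh" has last vowel 'u'. The stems whose last vowel is 'u' (supduh → susupduh, rinuw → ririnuw, pepub → pepepub) repeat the first consonant+vowel as a prefix.
The other patterns: stems whose last vowel is 'i' delete the last vowel and add -uv; stems whose last vowel is 'o' add ha- … -ori around the stem; stems whose last vowel is 'a' or 'e' add -um.
So waluh → wawaluh.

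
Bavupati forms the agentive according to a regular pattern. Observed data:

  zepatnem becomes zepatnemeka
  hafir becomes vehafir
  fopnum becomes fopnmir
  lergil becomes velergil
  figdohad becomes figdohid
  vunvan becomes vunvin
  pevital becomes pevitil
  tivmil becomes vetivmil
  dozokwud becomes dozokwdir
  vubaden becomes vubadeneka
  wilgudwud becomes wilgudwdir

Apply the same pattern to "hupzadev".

fopnum and zepatnem both end in -m yet inflect differently (fopnmir, zepatnemeka), so the final letter is not what conditions the rule; the last vowel is.
"hupzadev" has last vowel 'e'. The stems whose last vowel is 'e' (zepatnem → zepatnemeka, vubaden → vubadeneka) add -eka.
The other patterns: stems whose last vowel is 'u' delete the last vowel and add -ir; stems whose last vowel is 'i' add the prefix ve-; stems whose last vowel is 'a' change the last vowel to 'i'.
So hupzadev → hupzadeveka.

hupzadeveka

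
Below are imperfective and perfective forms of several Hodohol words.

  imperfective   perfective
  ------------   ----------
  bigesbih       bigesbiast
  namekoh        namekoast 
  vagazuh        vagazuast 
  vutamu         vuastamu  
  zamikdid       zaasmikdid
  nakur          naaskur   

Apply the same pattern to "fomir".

foasmir

vagazuh and vutamu both have last vowel 'u' yet inflect differently (vagazuast, vuastamu), so the last vowel is not what conditions the rule; the final letter is.
"fomir" ends in -r. The one such stem in the data (nakur → naaskur) inserts -as- after the first vowel (as do vutamu, zamikdid), so the same rule applies.
So fomir → foasmir.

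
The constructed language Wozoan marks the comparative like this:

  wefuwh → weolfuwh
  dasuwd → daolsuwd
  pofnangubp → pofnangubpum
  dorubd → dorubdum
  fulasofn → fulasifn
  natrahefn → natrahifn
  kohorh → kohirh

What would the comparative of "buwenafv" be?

dasuwd and dorubd both end in -d yet inflect differently (daolsuwd, dorubdum), so the final letter is not what conditions the rule; the second-to-last letter is.
"buwenafv" has second-to-last letter 'f'. The stems whose second-to-last letter is 'f' (fulasofn → fulasifn, natrahefn → natrahifn) change the last vowel to 'i'.
The other patterns: stems whose second-to-last letter is 'w' insert -ol- after the first vowel; stems whose second-to-last letter is 'b' add -um.
So buwenafv → buwenifv.

buwenifv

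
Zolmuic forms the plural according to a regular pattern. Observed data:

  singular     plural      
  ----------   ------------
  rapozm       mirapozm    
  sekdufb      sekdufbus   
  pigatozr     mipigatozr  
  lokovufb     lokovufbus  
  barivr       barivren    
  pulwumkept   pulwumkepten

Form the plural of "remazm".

miremazm

"remazm" has second-to-last letter 'z'. The stems whose second-to-last letter is 'z' (pigatozr → mipigatozr, rapozm → mirapozm) add the prefix mi-.
So remazm → miremazm.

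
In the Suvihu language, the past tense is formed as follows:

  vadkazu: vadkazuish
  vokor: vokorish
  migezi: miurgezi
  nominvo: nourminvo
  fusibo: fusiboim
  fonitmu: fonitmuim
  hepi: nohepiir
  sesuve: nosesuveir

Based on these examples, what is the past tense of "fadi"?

fadiim

nominvo and fusibo both end in -o yet inflect differently (nourminvo, fusiboim), so the final letter is not what conditions the rule; the first letter is.
"fadi" begins with f-. The stems beginning with f- (fusibo → fusiboim, fonitmu → fonitmuim) add -im.
The other patterns: stems beginning with v- add -ish; stems beginning with m- or n- insert -ur- after the first vowel; stems beginning with h- or s- add no- … -ir around the stem.
So fadi → fadiim.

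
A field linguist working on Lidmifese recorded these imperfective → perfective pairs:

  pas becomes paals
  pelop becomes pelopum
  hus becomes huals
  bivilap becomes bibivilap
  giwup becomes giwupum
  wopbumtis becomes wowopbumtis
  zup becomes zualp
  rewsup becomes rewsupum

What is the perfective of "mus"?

muals

zup and pelop both end in -p yet inflect differently (zualp, pelopum), so the final letter is not what conditions the rule; the number of vowels is.
"mus" has 1 vowel. The stems with 1 vowel (zup → zualp, pas → paals, hus → huals) insert -al- after the first vowel.
So mus → muals.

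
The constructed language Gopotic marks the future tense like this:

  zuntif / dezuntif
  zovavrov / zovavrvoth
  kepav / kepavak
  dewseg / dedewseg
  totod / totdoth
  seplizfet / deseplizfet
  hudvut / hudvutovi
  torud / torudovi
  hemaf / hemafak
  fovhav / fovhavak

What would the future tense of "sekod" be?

"sekod" has last vowel 'o'. The stems whose last vowel is 'o' (totod → totdoth, zovavrov → zovavrvoth) delete the last vowel and add -oth.
So sekod → sekdoth.

sekdoth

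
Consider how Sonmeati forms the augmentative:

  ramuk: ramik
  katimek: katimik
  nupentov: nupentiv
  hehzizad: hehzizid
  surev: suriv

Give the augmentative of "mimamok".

Every pair shown (ramuk → ramik, katimek → katimik, nupentov → nupentiv, …) follows the same rule: change the last vowel to 'i'.
So mimamok → mimamik.

mimamik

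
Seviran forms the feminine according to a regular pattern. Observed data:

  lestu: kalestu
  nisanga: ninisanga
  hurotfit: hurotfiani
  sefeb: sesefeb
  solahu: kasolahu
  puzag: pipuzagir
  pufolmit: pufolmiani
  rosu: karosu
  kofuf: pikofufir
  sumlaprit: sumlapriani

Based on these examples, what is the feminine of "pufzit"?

pufziani

"pufzit" ends in -t. The stems ending in -t (pufolmit → pufolmiani, hurotfit → hurotfiani, sumlaprit → sumlapriani) drop the final letter and add -ani.
The other patterns: stems ending in -u add the prefix ka-; stems ending in -a or -b repeat the first consonant+vowel as a prefix; stems ending in -f or -g add pi- … -ir around the stem.
So pufzit → pufziani.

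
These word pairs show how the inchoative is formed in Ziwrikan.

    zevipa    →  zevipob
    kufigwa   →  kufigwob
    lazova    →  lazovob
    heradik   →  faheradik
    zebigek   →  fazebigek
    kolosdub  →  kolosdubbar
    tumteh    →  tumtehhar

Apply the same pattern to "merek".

famerek

zebigek and tumteh both have last vowel 'e' yet inflect differently (fazebigek, tumtehhar), so the last vowel is not what conditions the rule; the final letter is.
"merek" ends in -k. The stems ending in -k (heradik → faheradik, zebigek → fazebigek) add the prefix fa-.
The other patterns: stems ending in -a drop the final letter and add -ob; stems ending in -b or -h double the final consonant and add -ar.
So merek → famerek.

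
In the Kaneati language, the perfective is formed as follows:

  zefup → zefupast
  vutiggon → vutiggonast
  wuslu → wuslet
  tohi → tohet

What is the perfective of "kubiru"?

kubiret

zefup and wuslu both have last vowel 'u' yet inflect differently (zefupast, wuslet), so the last vowel is not what conditions the rule; whether the stem ends in a vowel or a consonant is.
"kubiru" ends in a vowel. The stems ending in a vowel (tohi → tohet, wuslu → wuslet) drop the final letter and add -et.
The other pattern: stems ending in a consonant add -ast.
So kubiru → kubiret.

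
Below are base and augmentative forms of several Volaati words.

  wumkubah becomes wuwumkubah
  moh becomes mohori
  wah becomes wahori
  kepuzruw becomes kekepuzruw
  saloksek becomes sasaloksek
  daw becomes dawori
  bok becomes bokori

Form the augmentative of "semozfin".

"semozfin" has 3 vowels. The stems with 3 vowels (wumkubah → wuwumkubah, saloksek → sasaloksek, kepuzruw → kekepuzruw) repeat the first consonant+vowel as a prefix.
The other pattern: stems with 1 vowel add -ori.
So semozfin → sesemozfin.

sesemozfin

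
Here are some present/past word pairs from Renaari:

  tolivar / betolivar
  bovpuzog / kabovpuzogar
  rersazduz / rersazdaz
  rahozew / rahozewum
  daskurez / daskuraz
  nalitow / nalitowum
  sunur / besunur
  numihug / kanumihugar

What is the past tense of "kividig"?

rahozew and daskurez both have last vowel 'e' yet inflect differently (rahozewum, daskuraz), so the last vowel is not what conditions the rule; the final letter is.
"kividig" ends in -g. The stems ending in -g (numihug → kanumihugar, bovpuzog → kabovpuzogar) add ka- … -ar around the stem.
The other patterns: stems ending in -w add -um; stems ending in -r add the prefix be-; stems ending in -z change the last vowel to 'a'.
So kividig → kakividigar.

kakividigar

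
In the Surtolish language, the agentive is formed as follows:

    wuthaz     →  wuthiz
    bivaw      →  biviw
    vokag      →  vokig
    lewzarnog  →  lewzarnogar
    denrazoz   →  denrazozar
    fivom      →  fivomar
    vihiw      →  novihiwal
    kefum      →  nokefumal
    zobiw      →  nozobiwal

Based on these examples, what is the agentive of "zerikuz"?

nozerikuzal

vokag and lewzarnog both end in -g yet inflect differently (vokig, lewzarnogar), so the final letter is not what conditions the rule; the last vowel is.
"zerikuz" has last vowel 'u'. The one such stem in the data (kefum → nokefumal) adds no- … -al around the stem, so the same rule applies.
So zerikuz → nozerikuzal.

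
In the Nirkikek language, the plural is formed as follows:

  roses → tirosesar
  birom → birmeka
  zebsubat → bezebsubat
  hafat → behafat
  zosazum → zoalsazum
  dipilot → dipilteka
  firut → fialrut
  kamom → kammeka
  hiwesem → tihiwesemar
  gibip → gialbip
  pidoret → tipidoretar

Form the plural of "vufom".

vufmeka

firut and hafat both end in -t yet inflect differently (fialrut, behafat), so the final letter is not what conditions the rule; the last vowel is.
"vufom" has last vowel 'o'. The stems whose last vowel is 'o' (dipilot → dipilteka, kamom → kammeka, birom → birmeka) delete the last vowel and add -eka.
The other patterns: stems whose last vowel is 'i' or 'u' insert -al- after the first vowel; stems whose last vowel is 'a' add the prefix be-; stems whose last vowel is 'e' add ti- … -ar around the stem.
So vufom → vufmeka.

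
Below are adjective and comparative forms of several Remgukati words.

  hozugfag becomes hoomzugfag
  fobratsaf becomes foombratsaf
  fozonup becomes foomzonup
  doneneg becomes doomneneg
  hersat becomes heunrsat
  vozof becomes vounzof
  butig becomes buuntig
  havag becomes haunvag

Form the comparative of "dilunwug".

fobratsaf and vozof both end in -f yet inflect differently (foombratsaf, vounzof), so the final letter is not what conditions the rule; the number of vowels is.
"dilunwug" has 3 vowels. The stems with 3 vowels (hozugfag → hoomzugfag, fobratsaf → foombratsaf, fozonup → foomzonup) insert -om- after the first vowel.
So dilunwug → diomlunwug.

diomlunwug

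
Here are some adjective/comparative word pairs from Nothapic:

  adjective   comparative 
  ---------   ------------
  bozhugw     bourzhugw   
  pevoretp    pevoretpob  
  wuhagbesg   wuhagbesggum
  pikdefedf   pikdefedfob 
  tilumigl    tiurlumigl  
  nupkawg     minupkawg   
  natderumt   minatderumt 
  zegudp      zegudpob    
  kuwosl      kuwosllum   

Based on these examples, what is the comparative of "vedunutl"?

"vedunutl" has second-to-last letter 't'. The one such stem in the data (pevoretp → pevoretpob) adds -ob, so the same rule applies.
So vedunutl → vedunutlob.

vedunutlob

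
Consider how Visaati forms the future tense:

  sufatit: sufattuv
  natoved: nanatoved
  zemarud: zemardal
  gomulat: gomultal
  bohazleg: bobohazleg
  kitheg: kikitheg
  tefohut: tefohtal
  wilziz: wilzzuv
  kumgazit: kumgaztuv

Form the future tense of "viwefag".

"viwefag" has last vowel 'a'. The one such stem in the data (gomulat → gomultal) deletes the last vowel and adds -al (as do zemarud, tefohut), so the same rule applies.
So viwefag → viwefgal.

viwefgal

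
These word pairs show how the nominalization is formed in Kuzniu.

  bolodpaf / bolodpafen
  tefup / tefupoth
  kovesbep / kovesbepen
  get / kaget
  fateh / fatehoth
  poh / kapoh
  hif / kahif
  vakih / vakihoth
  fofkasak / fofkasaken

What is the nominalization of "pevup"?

pevupoth

"pevup" has 2 vowels. The stems with 2 vowels (vakih → vakihoth, fateh → fatehoth, tefup → tefupoth) add -oth.
The other patterns: stems with 1 vowel add the prefix ka-; stems with 3 vowels add -en.
So pevup → pevupoth.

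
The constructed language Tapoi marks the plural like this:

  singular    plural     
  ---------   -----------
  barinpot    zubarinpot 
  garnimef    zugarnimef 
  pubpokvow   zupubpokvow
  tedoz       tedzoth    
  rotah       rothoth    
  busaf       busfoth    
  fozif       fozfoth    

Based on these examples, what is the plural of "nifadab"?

zunifadab

"nifadab" has 3 vowels. The stems with 3 vowels (barinpot → zubarinpot, garnimef → zugarnimef, pubpokvow → zupubpokvow) add the prefix zu-.
The other pattern: stems with 2 vowels delete the last vowel and add -oth.
So nifadab → zunifadab.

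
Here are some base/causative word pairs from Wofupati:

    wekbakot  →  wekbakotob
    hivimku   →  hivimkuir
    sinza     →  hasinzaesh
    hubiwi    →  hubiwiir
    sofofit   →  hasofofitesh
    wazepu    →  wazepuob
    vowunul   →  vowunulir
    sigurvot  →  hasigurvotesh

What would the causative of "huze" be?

"huze" begins with h-. The stems beginning with h- (hivimku → hivimkuir, hubiwi → hubiwiir) add -ir.
So huze → huzeir.

huzeir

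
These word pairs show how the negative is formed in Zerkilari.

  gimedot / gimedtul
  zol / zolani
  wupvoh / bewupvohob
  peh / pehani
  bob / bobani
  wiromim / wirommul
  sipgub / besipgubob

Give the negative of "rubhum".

bob and sipgub both end in -b yet inflect differently (bobani, besipgubob), so the final letter is not what conditions the rule; the number of vowels is.
"rubhum" has 2 vowels. The stems with 2 vowels (sipgub → besipgubob, wupvoh → bewupvohob) add be- … -ob around the stem.
The other patterns: stems with 1 vowel add -ani; stems with 3 vowels delete the last vowel and add -ul.
So rubhum → berubhumob.

berubhumob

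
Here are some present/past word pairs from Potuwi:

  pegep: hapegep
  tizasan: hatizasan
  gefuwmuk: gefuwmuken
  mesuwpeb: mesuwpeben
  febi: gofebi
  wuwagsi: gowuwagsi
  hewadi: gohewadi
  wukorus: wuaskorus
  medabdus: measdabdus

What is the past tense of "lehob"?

pegep and mesuwpeb both have last vowel 'e' yet inflect differently (hapegep, mesuwpeben), so the last vowel is not what conditions the rule; the final letter is.
"lehob" ends in -b. The one such stem in the data (mesuwpeb → mesuwpeben) adds -en, so the same rule applies.
The other patterns: stems ending in -n or -p add the prefix ha-; stems ending in -i add the prefix go-; stems ending in -s insert -as- after the first vowel.
So lehob → lehoben.

lehoben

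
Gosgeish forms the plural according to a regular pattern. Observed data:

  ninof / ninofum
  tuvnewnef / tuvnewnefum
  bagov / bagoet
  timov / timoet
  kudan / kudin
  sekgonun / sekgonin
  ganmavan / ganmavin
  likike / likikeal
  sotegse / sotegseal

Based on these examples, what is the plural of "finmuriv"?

finmuriet

ninof and bagov both have last vowel 'o' yet inflect differently (ninofum, bagoet), so the last vowel is not what conditions the rule; the final letter is.
"finmuriv" ends in -v. The stems ending in -v (bagov → bagoet, timov → timoet) drop the final letter and add -et.
The other patterns: stems ending in -f add -um; stems ending in -n change the last vowel to 'i'; stems ending in -e add -al.
So finmuriv → finmuriet.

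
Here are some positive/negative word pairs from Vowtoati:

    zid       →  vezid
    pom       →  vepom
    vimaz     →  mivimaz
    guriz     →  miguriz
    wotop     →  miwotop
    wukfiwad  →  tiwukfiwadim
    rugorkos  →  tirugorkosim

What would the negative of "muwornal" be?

timuwornalim

"muwornal" has 3 vowels. The stems with 3 vowels (wukfiwad → tiwukfiwadim, rugorkos → tirugorkosim) add ti- … -im around the stem.
The other patterns: stems with 1 vowel add the prefix ve-; stems with 2 vowels add the prefix mi-.
So muwornal → timuwornalim.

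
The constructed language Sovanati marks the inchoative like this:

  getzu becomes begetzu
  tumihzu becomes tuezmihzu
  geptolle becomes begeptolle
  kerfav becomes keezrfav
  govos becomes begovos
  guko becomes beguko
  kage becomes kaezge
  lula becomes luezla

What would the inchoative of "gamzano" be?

getzu and tumihzu both end in -u yet inflect differently (begetzu, tuezmihzu), so the final letter is not what conditions the rule; the first letter is.
"gamzano" begins with g-. The stems beginning with g- (govos → begovos, getzu → begetzu, guko → beguko) add the prefix be-.
The other pattern: stems beginning with k-, l- or t- insert -ez- after the first vowel.
So gamzano → begamzano.

begamzano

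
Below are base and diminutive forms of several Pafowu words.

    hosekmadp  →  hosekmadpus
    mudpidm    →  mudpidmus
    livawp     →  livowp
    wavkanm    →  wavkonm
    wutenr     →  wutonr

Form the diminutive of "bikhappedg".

bikhappedgus

"bikhappedg" has second-to-last letter 'd'. The stems whose second-to-last letter is 'd' (hosekmadp → hosekmadpus, mudpidm → mudpidmus) add -us.
The other pattern: stems whose second-to-last letter is 'n' or 'w' change the last vowel to 'o'.
So bikhappedg → bikhappedgus.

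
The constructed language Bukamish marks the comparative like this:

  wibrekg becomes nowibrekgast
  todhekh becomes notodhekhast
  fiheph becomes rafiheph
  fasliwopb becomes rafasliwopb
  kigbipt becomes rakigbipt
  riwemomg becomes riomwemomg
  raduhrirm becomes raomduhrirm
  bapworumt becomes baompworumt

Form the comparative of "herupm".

"herupm" has second-to-last letter 'p'. The stems whose second-to-last letter is 'p' (fiheph → rafiheph, fasliwopb → rafasliwopb, kigbipt → rakigbipt) add the prefix ra-.
The other patterns: stems whose second-to-last letter is 'k' add no- … -ast around the stem; stems whose second-to-last letter is 'm' or 'r' insert -om- after the first vowel.
So herupm → raherupm.

raherupm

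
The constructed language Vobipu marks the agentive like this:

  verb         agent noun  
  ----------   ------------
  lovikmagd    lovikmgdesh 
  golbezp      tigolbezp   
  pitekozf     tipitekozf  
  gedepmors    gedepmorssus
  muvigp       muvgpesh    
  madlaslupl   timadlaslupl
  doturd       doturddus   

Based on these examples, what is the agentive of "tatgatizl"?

lovikmagd and doturd both end in -d yet inflect differently (lovikmgdesh, doturddus), so the final letter is not what conditions the rule; the second-to-last letter is.
"tatgatizl" has second-to-last letter 'z'. The stems whose second-to-last letter is 'z' (pitekozf → tipitekozf, golbezp → tigolbezp) add the prefix ti-.
So tatgatizl → titatgatizl.

titatgatizl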